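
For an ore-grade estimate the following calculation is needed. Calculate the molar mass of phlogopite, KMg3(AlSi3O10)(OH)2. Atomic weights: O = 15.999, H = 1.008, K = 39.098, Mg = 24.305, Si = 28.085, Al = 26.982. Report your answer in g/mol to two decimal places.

417.25 g/mol

K: 1 × 39.098 = 39.0980
Mg: 3 × 24.305 = 72.9150
Al: 1 × 26.982 = 26.9820
Si: 3 × 28.085 = 84.2550
O: 12 × 15.999 = 191.9880
H: 2 × 1.008 = 2.0160
Summing the contributions gives the formula mass.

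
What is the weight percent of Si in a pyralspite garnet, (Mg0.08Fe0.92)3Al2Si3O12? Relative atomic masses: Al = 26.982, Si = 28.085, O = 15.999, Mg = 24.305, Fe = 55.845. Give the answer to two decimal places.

17.19 mass %

Molar mass of (Mg0.08Fe0.92)3Al2Si3O12: 0.24·24.305 + 2.76·55.845 + 2·26.982 + 3·28.085 + 12·15.999 = 490.172 g/mol.
Mass of Si per formula unit: 3 × 28.085 = 84.255 g.
Weight fraction Si = 84.255 / 490.172 = 0.1719.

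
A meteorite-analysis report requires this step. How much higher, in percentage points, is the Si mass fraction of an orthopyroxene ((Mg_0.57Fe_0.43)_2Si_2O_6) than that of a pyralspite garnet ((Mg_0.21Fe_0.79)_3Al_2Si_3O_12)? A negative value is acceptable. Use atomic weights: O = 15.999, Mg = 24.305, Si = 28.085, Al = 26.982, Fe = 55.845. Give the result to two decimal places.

7.02 percentage points

Si in (Mg_0.57Fe_0.43)_2Si_2O_6: molar mass 227.898 g/mol; 2×28.085 = 56.170 g → 24.65 wt%.
Si in (Mg_0.21Fe_0.79)_3Al_2Si_3O_12: molar mass 477.872 g/mol; 3×28.085 = 84.255 g → 17.63 wt%.
Difference = 24.65 − 17.63 = 7.02 percentage points.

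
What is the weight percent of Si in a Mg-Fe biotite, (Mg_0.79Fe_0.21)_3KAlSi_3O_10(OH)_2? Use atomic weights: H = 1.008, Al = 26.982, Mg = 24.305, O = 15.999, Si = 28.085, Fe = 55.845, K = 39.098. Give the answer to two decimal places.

Formula mass = 2.37*24.305 + 0.63*55.845 + 1*39.098 + 1*26.982 + 3*28.085 + 12*15.999 + 2*1.008 = 437.124 g/mol, of which 84.255 g is Si.
So Si makes up 84.255/437.124 = 0.1927 of the mass, i.e. 19.27%.

19.27 mass %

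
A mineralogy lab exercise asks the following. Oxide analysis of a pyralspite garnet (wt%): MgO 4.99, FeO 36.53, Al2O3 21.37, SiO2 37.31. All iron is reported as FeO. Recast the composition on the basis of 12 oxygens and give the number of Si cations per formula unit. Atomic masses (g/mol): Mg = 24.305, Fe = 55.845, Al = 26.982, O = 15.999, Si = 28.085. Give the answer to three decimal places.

2.977 Si apfu

MgO (M=40.304): mol = 0.12381; Mg = 0.12381, O = 0.12381.
FeO (M=71.844): mol = 0.50846; Fe = 0.50846, O = 0.50846.
Al2O3 (M=101.961): mol = 0.20959; Al = 0.41918, O = 0.62877.
SiO2 (M=60.083): mol = 0.62097; Si = 0.62097, O = 1.24194.
ΣO = 2.50298; factor = 12/ΣO = 4.79429.
Si apfu = 0.62097 × 4.79429 = 2.977.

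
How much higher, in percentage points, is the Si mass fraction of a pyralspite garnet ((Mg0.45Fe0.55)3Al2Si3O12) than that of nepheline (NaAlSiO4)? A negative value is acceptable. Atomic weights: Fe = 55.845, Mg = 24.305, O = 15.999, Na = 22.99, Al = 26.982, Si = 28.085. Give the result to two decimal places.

M((Mg0.45Fe0.55)3Al2Si3O12) = 455.163 g/mol, so wt% Si = 84.255/455.163 × 100 = 18.51%.
M(NaAlSiO4) = 142.053 g/mol, so wt% Si = 28.085/142.053 × 100 = 19.77%.
18.51 − 19.77 = -1.26 pp.

-1.26 percentage points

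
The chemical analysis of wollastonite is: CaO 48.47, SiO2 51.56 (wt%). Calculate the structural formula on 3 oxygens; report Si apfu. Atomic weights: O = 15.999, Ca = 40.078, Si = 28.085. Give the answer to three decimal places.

0.998 Si apfu

CaO: 48.47/56.077 = 0.86435 mol → 0.86435 mol Ca, 0.86435 mol O.
SiO2: 51.56/60.083 = 0.85815 mol → 0.85815 mol Si, 1.71630 mol O.
Total oxygen = 2.58065 mol. Normalization factor = 3/2.58065 = 1.16250.
Si per 3 O = 0.85815 × 1.16250 = 0.998.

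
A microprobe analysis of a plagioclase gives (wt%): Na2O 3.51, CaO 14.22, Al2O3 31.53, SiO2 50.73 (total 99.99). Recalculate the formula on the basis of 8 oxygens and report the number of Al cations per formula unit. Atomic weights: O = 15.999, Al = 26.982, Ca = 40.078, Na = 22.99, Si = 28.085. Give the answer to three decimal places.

3.51 wt% Na2O ÷ 61.979 g/mol = 0.05663 mol, giving 0.11326 Na and 0.05663 O.
14.22 wt% CaO ÷ 56.077 g/mol = 0.25358 mol, giving 0.25358 Ca and 0.25358 O.
31.53 wt% Al2O3 ÷ 101.961 g/mol = 0.30924 mol, giving 0.61848 Al and 0.92772 O.
50.73 wt% SiO2 ÷ 60.083 g/mol = 0.84433 mol, giving 0.84433 Si and 1.68866 O.
Oxygen sums to 2.92659; scaling by 8/2.92659 = 2.73356 puts the formula on 8 O.
Al: 0.61848 × 2.73356 = 1.691 atoms per formula unit.

1.691 Al apfu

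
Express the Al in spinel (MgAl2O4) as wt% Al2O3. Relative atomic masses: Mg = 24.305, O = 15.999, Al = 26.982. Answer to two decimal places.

71.67 wt%

Formula mass = 142.265 g/mol.
2 Al → 1.0000 mol Al2O3 per formula unit; M(Al2O3) = 101.961, so Al2O3 mass = 101.961 g.
101.961/142.265 × 100 = 71.67 wt%.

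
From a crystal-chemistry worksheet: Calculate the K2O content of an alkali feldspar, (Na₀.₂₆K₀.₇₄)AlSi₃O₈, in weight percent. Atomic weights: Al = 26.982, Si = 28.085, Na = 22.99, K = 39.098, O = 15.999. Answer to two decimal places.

Molar mass of (Na₀.₂₆K₀.₇₄)AlSi₃O₈ = 0.26*22.99 + 0.74*39.098 + 1*26.982 + 3*28.085 + 8*15.999 = 274.139 g/mol.
Each formula unit contains 0.74 K, equivalent to 0.74/2 = 0.3700 mol K2O.
M(K2O) = 2×39.098 + 1×15.999 = 94.195 g/mol.
Mass of K2O per formula unit = 0.3700 × 94.195 = 34.852 g.
K2O wt% = 34.852 / 274.139 × 100 = 12.71%.

12.71 wt%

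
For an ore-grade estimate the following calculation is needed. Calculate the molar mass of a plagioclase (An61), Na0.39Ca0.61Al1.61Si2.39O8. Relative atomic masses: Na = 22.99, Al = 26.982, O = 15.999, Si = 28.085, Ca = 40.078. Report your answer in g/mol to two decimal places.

271.97 g/mol

The formula mass is the sum 0.39(22.99) + 0.61(40.078) + 1.61(26.982) + 2.39(28.085) + 8(15.999).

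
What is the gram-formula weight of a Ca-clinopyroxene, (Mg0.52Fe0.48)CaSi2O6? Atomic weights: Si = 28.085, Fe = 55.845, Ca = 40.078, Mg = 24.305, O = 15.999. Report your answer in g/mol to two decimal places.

231.69 g/mol

Mg: 0.52 × 24.305 = 12.6386
Fe: 0.48 × 55.845 = 26.8056
Ca: 1 × 40.078 = 40.0780
Si: 2 × 28.085 = 56.1700
O: 6 × 15.999 = 95.9940
Summing the contributions gives the formula mass.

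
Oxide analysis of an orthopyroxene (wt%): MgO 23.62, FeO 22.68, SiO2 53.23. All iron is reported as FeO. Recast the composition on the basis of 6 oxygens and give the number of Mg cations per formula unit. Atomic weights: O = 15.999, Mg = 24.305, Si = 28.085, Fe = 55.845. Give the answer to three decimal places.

MgO (M=40.304): mol = 0.58605; Mg = 0.58605, O = 0.58605.
FeO (M=71.844): mol = 0.31568; Fe = 0.31568, O = 0.31568.
SiO2 (M=60.083): mol = 0.88594; Si = 0.88594, O = 1.77188.
ΣO = 2.67361; factor = 6/ΣO = 2.24416.
Mg apfu = 0.58605 × 2.24416 = 1.315.

1.315 Mg apfu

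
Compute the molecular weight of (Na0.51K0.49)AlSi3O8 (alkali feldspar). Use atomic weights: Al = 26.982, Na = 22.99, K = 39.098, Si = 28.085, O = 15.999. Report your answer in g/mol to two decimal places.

270.11 g/mol

The formula mass is the sum 0.51(22.99) + 0.49(39.098) + 1(26.982) + 3(28.085) + 8(15.999).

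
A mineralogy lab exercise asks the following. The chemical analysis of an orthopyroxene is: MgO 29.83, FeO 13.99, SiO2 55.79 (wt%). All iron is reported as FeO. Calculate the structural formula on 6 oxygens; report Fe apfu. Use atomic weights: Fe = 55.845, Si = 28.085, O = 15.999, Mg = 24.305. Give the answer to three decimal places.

MgO (M=40.304): mol = 0.74013; Mg = 0.74013, O = 0.74013.
FeO (M=71.844): mol = 0.19473; Fe = 0.19473, O = 0.19473.
SiO2 (M=60.083): mol = 0.92855; Si = 0.92855, O = 1.85710.
ΣO = 2.79196; factor = 6/ΣO = 2.14903.
Fe apfu = 0.19473 × 2.14903 = 0.418.

0.418 Fe apfu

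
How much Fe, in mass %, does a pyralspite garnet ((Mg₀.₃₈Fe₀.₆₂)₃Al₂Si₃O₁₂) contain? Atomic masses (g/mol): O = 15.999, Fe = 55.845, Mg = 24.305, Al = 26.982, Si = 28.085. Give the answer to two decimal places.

M((Mg₀.₃₈Fe₀.₆₂)₃Al₂Si₃O₁₂) = 461.786 g/mol.
Fe contributes 1.86 × 55.845 = 103.872 g per mole.
103.872/461.786 = 0.2249 → 22.49%.

22.49 mass %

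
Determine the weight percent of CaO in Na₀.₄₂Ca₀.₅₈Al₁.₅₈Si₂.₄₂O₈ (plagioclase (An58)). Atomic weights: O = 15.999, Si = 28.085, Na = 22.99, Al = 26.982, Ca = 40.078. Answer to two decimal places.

11.98 wt%

M(Na₀.₄₂Ca₀.₅₈Al₁.₅₈Si₂.₄₂O₈) = 271.490 g/mol; M(CaO) = 56.077 g/mol.
Moles CaO per formula unit = 0.58 Ca ÷ 1 = 0.5800.
CaO fraction = (0.5800 × 56.077) / 271.490 = 32.525/271.490 = 0.1198.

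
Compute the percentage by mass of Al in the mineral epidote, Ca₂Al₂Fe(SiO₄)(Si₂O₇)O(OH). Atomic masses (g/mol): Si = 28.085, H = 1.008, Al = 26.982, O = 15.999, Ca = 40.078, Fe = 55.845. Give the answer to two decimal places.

Formula mass = 2·40.078 + 2·26.982 + 1·55.845 + 3·28.085 + 13·15.999 + 1·1.008 = 483.215 g/mol, of which 53.964 g is Al.
So Al makes up 53.964/483.215 = 0.1117 of the mass, i.e. 11.17%.

11.17 weight percent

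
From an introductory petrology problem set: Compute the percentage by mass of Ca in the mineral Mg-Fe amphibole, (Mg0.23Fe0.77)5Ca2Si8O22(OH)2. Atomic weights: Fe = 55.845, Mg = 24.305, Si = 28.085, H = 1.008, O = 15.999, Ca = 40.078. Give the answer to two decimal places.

Formula mass = 1.15·24.305 + 3.85·55.845 + 2·40.078 + 8·28.085 + 24·15.999 + 2·1.008 = 933.782 g/mol, of which 80.156 g is Ca.
So Ca makes up 80.156/933.782 = 0.0858 of the mass, i.e. 8.58%.

8.58 weight percent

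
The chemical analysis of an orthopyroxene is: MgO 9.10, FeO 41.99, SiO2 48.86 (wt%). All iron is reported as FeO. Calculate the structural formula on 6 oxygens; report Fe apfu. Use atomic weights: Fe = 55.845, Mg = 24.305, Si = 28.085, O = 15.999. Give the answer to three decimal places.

9.10 wt% MgO ÷ 40.304 g/mol = 0.22578 mol, giving 0.22578 Mg and 0.22578 O.
41.99 wt% FeO ÷ 71.844 g/mol = 0.58446 mol, giving 0.58446 Fe and 0.58446 O.
48.86 wt% SiO2 ÷ 60.083 g/mol = 0.81321 mol, giving 0.81321 Si and 1.62642 O.
Oxygen sums to 2.43666; scaling by 6/2.43666 = 2.46239 puts the formula on 6 O.
Fe: 0.58446 × 2.46239 = 1.439 atoms per formula unit.

1.439 Fe apfu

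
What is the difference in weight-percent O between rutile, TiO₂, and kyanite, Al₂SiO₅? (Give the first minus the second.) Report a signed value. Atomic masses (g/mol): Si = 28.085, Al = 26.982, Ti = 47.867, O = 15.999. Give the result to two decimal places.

O in TiO₂: molar mass 79.865 g/mol; 2×15.999 = 31.998 g → 40.07 wt%.
O in Al₂SiO₅: molar mass 162.044 g/mol; 5×15.999 = 79.995 g → 49.37 wt%.
Difference = 40.07 − 49.37 = -9.30 percentage points.

-9.30 percentage points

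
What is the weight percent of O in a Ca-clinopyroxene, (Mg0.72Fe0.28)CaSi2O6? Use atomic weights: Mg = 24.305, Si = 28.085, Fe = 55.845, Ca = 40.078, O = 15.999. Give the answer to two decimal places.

M((Mg0.72Fe0.28)CaSi2O6) = 225.378 g/mol.
O contributes 6 × 15.999 = 95.994 g per mole.
95.994/225.378 = 0.4259 → 42.59%.

42.59 wt%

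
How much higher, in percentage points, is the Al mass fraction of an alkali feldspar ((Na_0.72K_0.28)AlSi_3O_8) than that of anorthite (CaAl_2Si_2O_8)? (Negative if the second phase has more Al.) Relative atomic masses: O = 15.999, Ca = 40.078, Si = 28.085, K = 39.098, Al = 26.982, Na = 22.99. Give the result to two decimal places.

-9.28 percentage points

First mineral: 26.982 g Al in 266.729 g formula = 10.12 wt% Al.
Second mineral: 53.964 g Al in 278.204 g formula = 19.40 wt% Al.
10.12% − 19.40% gives a difference of -9.28 percentage points.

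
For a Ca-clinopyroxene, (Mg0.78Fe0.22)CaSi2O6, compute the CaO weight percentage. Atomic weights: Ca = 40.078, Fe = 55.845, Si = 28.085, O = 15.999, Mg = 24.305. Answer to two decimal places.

Formula mass = 223.486 g/mol.
1 Ca → 1.0000 mol CaO per formula unit; M(CaO) = 56.077, so CaO mass = 56.077 g.
56.077/223.486 × 100 = 25.09 wt%.

25.09 wt%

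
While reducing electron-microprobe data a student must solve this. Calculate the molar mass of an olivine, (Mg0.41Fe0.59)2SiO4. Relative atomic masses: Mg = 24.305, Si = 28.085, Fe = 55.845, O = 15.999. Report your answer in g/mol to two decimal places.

177.91 g/mol

M = 0.82×24.305 + 1.18×55.845 + 1×28.085 + 4×15.999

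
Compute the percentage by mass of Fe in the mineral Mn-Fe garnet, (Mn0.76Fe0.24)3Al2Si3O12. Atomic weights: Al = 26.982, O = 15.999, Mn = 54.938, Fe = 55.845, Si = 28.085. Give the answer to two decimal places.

Formula mass = 2.28·54.938 + 0.72·55.845 + 2·26.982 + 3·28.085 + 12·15.999 = 495.674 g/mol, of which 40.208 g is Fe.
So Fe makes up 40.208/495.674 = 0.0811 of the mass, i.e. 8.11%.

8.11 wt%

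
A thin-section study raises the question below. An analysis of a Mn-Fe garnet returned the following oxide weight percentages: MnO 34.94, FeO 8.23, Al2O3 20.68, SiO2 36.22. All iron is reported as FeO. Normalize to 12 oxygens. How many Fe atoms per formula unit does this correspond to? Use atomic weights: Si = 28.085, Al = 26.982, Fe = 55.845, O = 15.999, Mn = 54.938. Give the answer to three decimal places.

34.94 wt% MnO ÷ 70.937 g/mol = 0.49255 mol, giving 0.49255 Mn and 0.49255 O.
8.23 wt% FeO ÷ 71.844 g/mol = 0.11455 mol, giving 0.11455 Fe and 0.11455 O.
20.68 wt% Al2O3 ÷ 101.961 g/mol = 0.20282 mol, giving 0.40564 Al and 0.60846 O.
36.22 wt% SiO2 ÷ 60.083 g/mol = 0.60283 mol, giving 0.60283 Si and 1.20566 O.
Oxygen sums to 2.42122; scaling by 12/2.42122 = 4.95618 puts the formula on 12 O.
Fe: 0.11455 × 4.95618 = 0.568 atoms per formula unit.

0.568 Fe apfu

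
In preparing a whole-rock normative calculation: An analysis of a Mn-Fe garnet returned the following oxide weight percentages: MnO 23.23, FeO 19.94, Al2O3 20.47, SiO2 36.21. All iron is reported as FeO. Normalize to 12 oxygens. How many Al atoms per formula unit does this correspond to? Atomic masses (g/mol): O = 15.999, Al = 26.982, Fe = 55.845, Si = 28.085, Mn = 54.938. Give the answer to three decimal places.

23.23 wt% MnO ÷ 70.937 g/mol = 0.32747 mol, giving 0.32747 Mn and 0.32747 O.
19.94 wt% FeO ÷ 71.844 g/mol = 0.27755 mol, giving 0.27755 Fe and 0.27755 O.
20.47 wt% Al2O3 ÷ 101.961 g/mol = 0.20076 mol, giving 0.40152 Al and 0.60228 O.
36.21 wt% SiO2 ÷ 60.083 g/mol = 0.60267 mol, giving 0.60267 Si and 1.20534 O.
Oxygen sums to 2.41264; scaling by 12/2.41264 = 4.97380 puts the formula on 12 O.
Al: 0.40152 × 4.97380 = 1.997 atoms per formula unit.

1.997 Al apfu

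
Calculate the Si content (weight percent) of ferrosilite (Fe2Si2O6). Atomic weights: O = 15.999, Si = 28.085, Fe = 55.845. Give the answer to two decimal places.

21.29 weight percent

Molar mass of Fe2Si2O6: 2*55.845 + 2*28.085 + 6*15.999 = 263.854 g/mol.
Mass of Si per formula unit: 2 × 28.085 = 56.170 g.
Weight fraction Si = 56.170 / 263.854 = 0.2129.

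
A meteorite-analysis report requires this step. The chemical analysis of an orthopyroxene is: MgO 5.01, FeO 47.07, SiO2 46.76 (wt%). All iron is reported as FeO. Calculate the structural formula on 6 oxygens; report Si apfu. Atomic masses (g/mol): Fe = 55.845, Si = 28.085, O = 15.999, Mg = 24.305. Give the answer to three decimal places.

1.999 Si apfu

MgO: 5.01/40.304 = 0.12431 mol → 0.12431 mol Mg, 0.12431 mol O.
FeO: 47.07/71.844 = 0.65517 mol → 0.65517 mol Fe, 0.65517 mol O.
SiO2: 46.76/60.083 = 0.77826 mol → 0.77826 mol Si, 1.55652 mol O.
Total oxygen = 2.33600 mol. Normalization factor = 6/2.33600 = 2.56849.
Si per 6 O = 0.77826 × 2.56849 = 1.999.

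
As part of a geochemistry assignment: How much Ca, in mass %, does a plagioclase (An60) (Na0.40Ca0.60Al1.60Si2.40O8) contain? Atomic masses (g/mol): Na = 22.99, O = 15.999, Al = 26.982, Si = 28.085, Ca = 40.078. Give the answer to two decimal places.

M(Na0.40Ca0.60Al1.60Si2.40O8) = 271.810 g/mol.
Ca contributes 0.60 × 40.078 = 24.047 g per mole.
24.047/271.810 = 0.0885 → 8.85%.

8.85 mass %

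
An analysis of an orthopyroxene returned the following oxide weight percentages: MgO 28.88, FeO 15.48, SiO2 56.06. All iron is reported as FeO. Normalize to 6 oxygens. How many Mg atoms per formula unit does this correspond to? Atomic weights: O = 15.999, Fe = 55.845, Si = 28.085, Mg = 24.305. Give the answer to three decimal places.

28.88 wt% MgO ÷ 40.304 g/mol = 0.71655 mol, giving 0.71655 Mg and 0.71655 O.
15.48 wt% FeO ÷ 71.844 g/mol = 0.21547 mol, giving 0.21547 Fe and 0.21547 O.
56.06 wt% SiO2 ÷ 60.083 g/mol = 0.93304 mol, giving 0.93304 Si and 1.86608 O.
Oxygen sums to 2.79810; scaling by 6/2.79810 = 2.14431 puts the formula on 6 O.
Mg: 0.71655 × 2.14431 = 1.537 atoms per formula unit.

1.537 Mg apfu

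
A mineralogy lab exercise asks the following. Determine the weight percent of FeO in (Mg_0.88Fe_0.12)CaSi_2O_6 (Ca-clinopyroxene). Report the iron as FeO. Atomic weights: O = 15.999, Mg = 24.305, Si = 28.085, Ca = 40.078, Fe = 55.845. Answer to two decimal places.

3.91 wt%

Formula mass = 220.332 g/mol.
0.12 Fe → 0.1200 mol FeO per formula unit; M(FeO) = 71.844, so FeO mass = 8.621 g.
8.621/220.332 × 100 = 3.91 wt%.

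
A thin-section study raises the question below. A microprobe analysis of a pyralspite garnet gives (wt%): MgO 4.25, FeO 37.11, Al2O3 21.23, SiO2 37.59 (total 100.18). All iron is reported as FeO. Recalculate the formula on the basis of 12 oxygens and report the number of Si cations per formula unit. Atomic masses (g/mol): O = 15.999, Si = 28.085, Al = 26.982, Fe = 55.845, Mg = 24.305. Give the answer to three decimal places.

3.006 Si apfu

4.25 wt% MgO ÷ 40.304 g/mol = 0.10545 mol, giving 0.10545 Mg and 0.10545 O.
37.11 wt% FeO ÷ 71.844 g/mol = 0.51654 mol, giving 0.51654 Fe and 0.51654 O.
21.23 wt% Al2O3 ÷ 101.961 g/mol = 0.20822 mol, giving 0.41644 Al and 0.62466 O.
37.59 wt% SiO2 ÷ 60.083 g/mol = 0.62563 mol, giving 0.62563 Si and 1.25126 O.
Oxygen sums to 2.49791; scaling by 12/2.49791 = 4.80402 puts the formula on 12 O.
Si: 0.62563 × 4.80402 = 3.006 atoms per formula unit.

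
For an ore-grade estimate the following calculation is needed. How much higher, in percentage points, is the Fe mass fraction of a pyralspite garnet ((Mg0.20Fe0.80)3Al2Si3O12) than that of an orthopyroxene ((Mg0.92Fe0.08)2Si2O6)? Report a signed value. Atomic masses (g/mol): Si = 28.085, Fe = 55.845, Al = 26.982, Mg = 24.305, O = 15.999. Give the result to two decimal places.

M((Mg0.20Fe0.80)3Al2Si3O12) = 478.818 g/mol, so wt% Fe = 134.028/478.818 × 100 = 27.99%.
M((Mg0.92Fe0.08)2Si2O6) = 205.820 g/mol, so wt% Fe = 8.935/205.820 × 100 = 4.34%.
27.99 − 4.34 = 23.65 pp.

23.65 percentage points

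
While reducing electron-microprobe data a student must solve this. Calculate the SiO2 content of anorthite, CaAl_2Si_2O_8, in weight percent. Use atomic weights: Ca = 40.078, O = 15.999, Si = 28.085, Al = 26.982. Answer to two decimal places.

Molar mass of CaAl_2Si_2O_8 = 1·40.078 + 2·26.982 + 2·28.085 + 8·15.999 = 278.204 g/mol.
Each formula unit contains 2 Si, equivalent to 2/1 = 2.0000 mol SiO2.
M(SiO2) = 1×28.085 + 2×15.999 = 60.083 g/mol.
Mass of SiO2 per formula unit = 2.0000 × 60.083 = 120.166 g.
SiO2 wt% = 120.166 / 278.204 × 100 = 43.19%.

43.19 wt%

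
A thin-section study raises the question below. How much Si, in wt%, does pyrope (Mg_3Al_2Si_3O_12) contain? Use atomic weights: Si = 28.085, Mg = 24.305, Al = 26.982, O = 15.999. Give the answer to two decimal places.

Molar mass of Mg_3Al_2Si_3O_12: 3×24.305 + 2×26.982 + 3×28.085 + 12×15.999 = 403.122 g/mol.
Mass of Si per formula unit: 3 × 28.085 = 84.255 g.
Weight fraction Si = 84.255 / 403.122 = 0.2090.

20.90 wt%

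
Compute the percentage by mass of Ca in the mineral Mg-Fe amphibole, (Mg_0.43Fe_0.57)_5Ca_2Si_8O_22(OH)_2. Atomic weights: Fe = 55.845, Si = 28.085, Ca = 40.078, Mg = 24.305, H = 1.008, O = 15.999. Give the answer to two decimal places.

8.88 wt%

Formula mass = 2.15×24.305 + 2.85×55.845 + 2×40.078 + 8×28.085 + 24×15.999 + 2×1.008 = 902.242 g/mol, of which 80.156 g is Ca.
So Ca makes up 80.156/902.242 = 0.0888 of the mass, i.e. 8.88%.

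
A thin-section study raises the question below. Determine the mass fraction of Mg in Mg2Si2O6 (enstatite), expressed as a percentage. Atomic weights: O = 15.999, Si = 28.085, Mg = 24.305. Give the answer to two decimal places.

Molar mass of Mg2Si2O6: 2·24.305 + 2·28.085 + 6·15.999 = 200.774 g/mol.
Mass of Mg per formula unit: 2 × 24.305 = 48.610 g.
Weight fraction Mg = 48.610 / 200.774 = 0.2421.

24.21 mass %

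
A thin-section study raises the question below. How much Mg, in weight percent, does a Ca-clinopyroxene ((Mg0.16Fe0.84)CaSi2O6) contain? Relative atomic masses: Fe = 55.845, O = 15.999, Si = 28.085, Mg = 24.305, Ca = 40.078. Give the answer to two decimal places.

1.60 weight percent

M((Mg0.16Fe0.84)CaSi2O6) = 243.041 g/mol.
Mg contributes 0.16 × 24.305 = 3.889 g per mole.
3.889/243.041 = 0.0160 → 1.60%.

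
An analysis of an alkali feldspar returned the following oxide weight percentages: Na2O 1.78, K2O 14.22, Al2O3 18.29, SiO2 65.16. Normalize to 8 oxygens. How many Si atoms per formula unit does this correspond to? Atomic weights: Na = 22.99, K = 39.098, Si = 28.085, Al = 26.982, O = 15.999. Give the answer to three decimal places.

3.005 Si apfu

Na2O (M=61.979): mol = 0.02872; Na = 0.05744, O = 0.02872.
K2O (M=94.195): mol = 0.15096; K = 0.30192, O = 0.15096.
Al2O3 (M=101.961): mol = 0.17938; Al = 0.35876, O = 0.53814.
SiO2 (M=60.083): mol = 1.08450; Si = 1.08450, O = 2.16900.
ΣO = 2.88682; factor = 8/ΣO = 2.77122.
Si apfu = 1.08450 × 2.77122 = 3.005.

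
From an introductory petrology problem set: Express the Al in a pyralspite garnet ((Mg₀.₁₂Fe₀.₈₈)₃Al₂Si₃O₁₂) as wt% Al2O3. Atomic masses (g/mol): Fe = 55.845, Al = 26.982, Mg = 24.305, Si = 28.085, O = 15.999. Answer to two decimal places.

Molar mass of (Mg₀.₁₂Fe₀.₈₈)₃Al₂Si₃O₁₂ = 0.36×24.305 + 2.64×55.845 + 2×26.982 + 3×28.085 + 12×15.999 = 486.388 g/mol.
Each formula unit contains 2 Al, equivalent to 2/2 = 1.0000 mol Al2O3.
M(Al2O3) = 2×26.982 + 3×15.999 = 101.961 g/mol.
Mass of Al2O3 per formula unit = 1.0000 × 101.961 = 101.961 g.
Al2O3 wt% = 101.961 / 486.388 × 100 = 20.96%.

20.96 wt%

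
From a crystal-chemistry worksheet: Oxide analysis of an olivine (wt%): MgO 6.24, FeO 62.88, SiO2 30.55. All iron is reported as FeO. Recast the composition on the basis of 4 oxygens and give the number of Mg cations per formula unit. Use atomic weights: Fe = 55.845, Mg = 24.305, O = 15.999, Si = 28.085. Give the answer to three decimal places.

MgO (M=40.304): mol = 0.15482; Mg = 0.15482, O = 0.15482.
FeO (M=71.844): mol = 0.87523; Fe = 0.87523, O = 0.87523.
SiO2 (M=60.083): mol = 0.50846; Si = 0.50846, O = 1.01692.
ΣO = 2.04697; factor = 4/ΣO = 1.95411.
Mg apfu = 0.15482 × 1.95411 = 0.303.

0.303 Mg apfu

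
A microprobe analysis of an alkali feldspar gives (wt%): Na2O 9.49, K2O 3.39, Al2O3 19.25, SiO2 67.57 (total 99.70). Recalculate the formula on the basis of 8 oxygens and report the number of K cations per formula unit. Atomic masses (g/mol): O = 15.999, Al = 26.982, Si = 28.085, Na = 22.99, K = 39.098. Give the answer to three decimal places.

9.49 wt% Na2O ÷ 61.979 g/mol = 0.15312 mol, giving 0.30624 Na and 0.15312 O.
3.39 wt% K2O ÷ 94.195 g/mol = 0.03599 mol, giving 0.07198 K and 0.03599 O.
19.25 wt% Al2O3 ÷ 101.961 g/mol = 0.18880 mol, giving 0.37760 Al and 0.56640 O.
67.57 wt% SiO2 ÷ 60.083 g/mol = 1.12461 mol, giving 1.12461 Si and 2.24922 O.
Oxygen sums to 3.00473; scaling by 8/3.00473 = 2.66247 puts the formula on 8 O.
K: 0.07198 × 2.66247 = 0.192 atoms per formula unit.

0.192 K apfu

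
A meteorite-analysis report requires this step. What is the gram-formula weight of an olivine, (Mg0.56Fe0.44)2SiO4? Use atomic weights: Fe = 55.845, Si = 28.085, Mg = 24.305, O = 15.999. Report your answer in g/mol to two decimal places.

168.45 g/mol

The formula mass is the sum 1.12*24.305 + 0.88*55.845 + 1*28.085 + 4*15.999.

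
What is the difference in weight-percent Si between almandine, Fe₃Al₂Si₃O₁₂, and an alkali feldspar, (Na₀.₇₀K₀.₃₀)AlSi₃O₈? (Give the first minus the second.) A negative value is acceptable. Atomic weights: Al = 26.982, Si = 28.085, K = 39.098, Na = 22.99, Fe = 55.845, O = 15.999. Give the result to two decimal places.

-14.62 percentage points

M(Fe₃Al₂Si₃O₁₂) = 497.742 g/mol, so wt% Si = 84.255/497.742 × 100 = 16.93%.
M((Na₀.₇₀K₀.₃₀)AlSi₃O₈) = 267.051 g/mol, so wt% Si = 84.255/267.051 × 100 = 31.55%.
16.93 − 31.55 = -14.62 pp.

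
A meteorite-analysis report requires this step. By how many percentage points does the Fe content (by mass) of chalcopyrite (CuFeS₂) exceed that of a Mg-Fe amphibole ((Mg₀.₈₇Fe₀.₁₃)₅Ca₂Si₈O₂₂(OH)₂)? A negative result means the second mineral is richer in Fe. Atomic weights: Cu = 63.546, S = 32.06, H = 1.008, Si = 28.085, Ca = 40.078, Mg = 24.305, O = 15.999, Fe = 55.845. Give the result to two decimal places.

26.07 percentage points

Fe in CuFeS₂: molar mass 183.511 g/mol; 1×55.845 = 55.845 g → 30.43 wt%.
Fe in (Mg₀.₈₇Fe₀.₁₃)₅Ca₂Si₈O₂₂(OH)₂: molar mass 832.854 g/mol; 0.65×55.845 = 36.299 g → 4.36 wt%.
Difference = 30.43 − 4.36 = 26.07 percentage points.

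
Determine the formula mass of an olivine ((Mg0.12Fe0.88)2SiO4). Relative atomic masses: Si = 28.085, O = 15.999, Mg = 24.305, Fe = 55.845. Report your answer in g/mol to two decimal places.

The formula mass is the sum 0.24*24.305 + 1.76*55.845 + 1*28.085 + 4*15.999.

196.20 g/mol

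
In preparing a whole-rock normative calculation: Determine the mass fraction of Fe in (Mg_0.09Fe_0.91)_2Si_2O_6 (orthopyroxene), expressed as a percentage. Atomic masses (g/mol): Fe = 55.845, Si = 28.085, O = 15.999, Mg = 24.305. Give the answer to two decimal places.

39.37 mass %

Formula mass = 0.18·24.305 + 1.82·55.845 + 2·28.085 + 6·15.999 = 258.177 g/mol, of which 101.638 g is Fe.
So Fe makes up 101.638/258.177 = 0.3937 of the mass, i.e. 39.37%.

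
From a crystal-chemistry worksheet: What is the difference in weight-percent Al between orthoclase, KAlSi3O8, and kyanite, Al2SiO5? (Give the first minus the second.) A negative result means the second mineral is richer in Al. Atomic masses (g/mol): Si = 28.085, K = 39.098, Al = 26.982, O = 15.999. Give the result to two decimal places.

-23.61 percentage points

Al in KAlSi3O8: molar mass 278.327 g/mol; 1×26.982 = 26.982 g → 9.69 wt%.
Al in Al2SiO5: molar mass 162.044 g/mol; 2×26.982 = 53.964 g → 33.30 wt%.
Difference = 9.69 − 33.30 = -23.61 percentage points.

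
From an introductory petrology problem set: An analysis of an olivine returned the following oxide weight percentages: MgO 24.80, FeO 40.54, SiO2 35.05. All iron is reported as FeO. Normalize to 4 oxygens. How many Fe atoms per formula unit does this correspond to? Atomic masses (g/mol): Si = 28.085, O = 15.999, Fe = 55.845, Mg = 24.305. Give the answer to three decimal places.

MgO (M=40.304): mol = 0.61532; Mg = 0.61532, O = 0.61532.
FeO (M=71.844): mol = 0.56428; Fe = 0.56428, O = 0.56428.
SiO2 (M=60.083): mol = 0.58336; Si = 0.58336, O = 1.16672.
ΣO = 2.34632; factor = 4/ΣO = 1.70480.
Fe apfu = 0.56428 × 1.70480 = 0.962.

0.962 Fe apfu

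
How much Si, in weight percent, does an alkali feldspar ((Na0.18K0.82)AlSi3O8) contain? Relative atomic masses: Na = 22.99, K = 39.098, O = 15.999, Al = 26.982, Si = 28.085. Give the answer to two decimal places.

30.59 weight percent

Molar mass of (Na0.18K0.82)AlSi3O8: 0.18·22.99 + 0.82·39.098 + 1·26.982 + 3·28.085 + 8·15.999 = 275.428 g/mol.
Mass of Si per formula unit: 3 × 28.085 = 84.255 g.
Weight fraction Si = 84.255 / 275.428 = 0.3059.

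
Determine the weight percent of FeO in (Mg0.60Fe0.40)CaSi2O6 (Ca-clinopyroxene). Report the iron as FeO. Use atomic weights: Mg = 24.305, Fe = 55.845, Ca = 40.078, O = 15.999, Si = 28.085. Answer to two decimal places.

M((Mg0.60Fe0.40)CaSi2O6) = 229.163 g/mol; M(FeO) = 71.844 g/mol.
Moles FeO per formula unit = 0.40 Fe ÷ 1 = 0.4000.
FeO fraction = (0.4000 × 71.844) / 229.163 = 28.738/229.163 = 0.1254.

12.54 wt%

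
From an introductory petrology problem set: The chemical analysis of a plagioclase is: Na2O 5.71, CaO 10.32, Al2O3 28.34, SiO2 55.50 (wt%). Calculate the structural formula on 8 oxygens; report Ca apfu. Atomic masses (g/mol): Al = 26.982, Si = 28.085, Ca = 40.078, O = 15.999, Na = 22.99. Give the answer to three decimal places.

0.498 Ca apfu

Na2O: 5.71/61.979 = 0.09213 mol → 0.18426 mol Na, 0.09213 mol O.
CaO: 10.32/56.077 = 0.18403 mol → 0.18403 mol Ca, 0.18403 mol O.
Al2O3: 28.34/101.961 = 0.27795 mol → 0.55590 mol Al, 0.83385 mol O.
SiO2: 55.50/60.083 = 0.92372 mol → 0.92372 mol Si, 1.84744 mol O.
Total oxygen = 2.95745 mol. Normalization factor = 8/2.95745 = 2.70503.
Ca per 8 O = 0.18403 × 2.70503 = 0.498.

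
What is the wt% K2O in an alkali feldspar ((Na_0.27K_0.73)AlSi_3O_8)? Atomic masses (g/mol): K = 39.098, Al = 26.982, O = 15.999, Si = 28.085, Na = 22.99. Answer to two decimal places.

Formula mass = 273.978 g/mol.
0.73 K → 0.3650 mol K2O per formula unit; M(K2O) = 94.195, so K2O mass = 34.381 g.
34.381/273.978 × 100 = 12.55 wt%.

12.55 wt%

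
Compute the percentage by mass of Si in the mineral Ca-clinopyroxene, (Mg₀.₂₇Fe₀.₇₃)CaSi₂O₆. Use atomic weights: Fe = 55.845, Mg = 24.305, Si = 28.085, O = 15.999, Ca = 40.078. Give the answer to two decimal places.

M((Mg₀.₂₇Fe₀.₇₃)CaSi₂O₆) = 239.571 g/mol.
Si contributes 2 × 28.085 = 56.170 g per mole.
56.170/239.571 = 0.2345 → 23.45%.

23.45 weight percent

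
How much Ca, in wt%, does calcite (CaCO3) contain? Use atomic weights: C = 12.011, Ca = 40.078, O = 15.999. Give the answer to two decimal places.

Molar mass of CaCO3: 1*40.078 + 1*12.011 + 3*15.999 = 100.086 g/mol.
Mass of Ca per formula unit: 1 × 40.078 = 40.078 g.
Weight fraction Ca = 40.078 / 100.086 = 0.4004.

40.04 wt%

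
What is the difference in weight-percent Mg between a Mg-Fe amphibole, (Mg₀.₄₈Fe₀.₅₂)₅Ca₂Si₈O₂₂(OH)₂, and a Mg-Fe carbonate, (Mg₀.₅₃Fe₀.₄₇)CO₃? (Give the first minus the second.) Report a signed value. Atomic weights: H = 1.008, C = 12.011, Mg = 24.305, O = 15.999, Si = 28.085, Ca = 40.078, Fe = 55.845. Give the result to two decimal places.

-6.47 percentage points

Mg in (Mg₀.₄₈Fe₀.₅₂)₅Ca₂Si₈O₂₂(OH)₂: molar mass 894.357 g/mol; 2.40×24.305 = 58.332 g → 6.52 wt%.
Mg in (Mg₀.₅₃Fe₀.₄₇)CO₃: molar mass 99.137 g/mol; 0.53×24.305 = 12.882 g → 12.99 wt%.
Difference = 6.52 − 12.99 = -6.47 percentage points.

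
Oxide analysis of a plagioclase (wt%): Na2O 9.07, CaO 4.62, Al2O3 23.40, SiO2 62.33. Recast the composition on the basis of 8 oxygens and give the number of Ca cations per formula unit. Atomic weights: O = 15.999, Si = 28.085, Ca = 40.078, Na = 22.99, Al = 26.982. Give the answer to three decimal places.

Na2O (M=61.979): mol = 0.14634; Na = 0.29268, O = 0.14634.
CaO (M=56.077): mol = 0.08239; Ca = 0.08239, O = 0.08239.
Al2O3 (M=101.961): mol = 0.22950; Al = 0.45900, O = 0.68850.
SiO2 (M=60.083): mol = 1.03740; Si = 1.03740, O = 2.07480.
ΣO = 2.99203; factor = 8/ΣO = 2.67377.
Ca apfu = 0.08239 × 2.67377 = 0.220.

0.220 Ca apfu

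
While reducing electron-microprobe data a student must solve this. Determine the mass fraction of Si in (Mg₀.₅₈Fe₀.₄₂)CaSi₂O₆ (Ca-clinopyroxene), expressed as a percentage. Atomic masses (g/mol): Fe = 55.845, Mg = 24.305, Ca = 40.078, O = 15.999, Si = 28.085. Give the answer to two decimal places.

24.44 wt%

Molar mass of (Mg₀.₅₈Fe₀.₄₂)CaSi₂O₆: 0.58*24.305 + 0.42*55.845 + 1*40.078 + 2*28.085 + 6*15.999 = 229.794 g/mol.
Mass of Si per formula unit: 2 × 28.085 = 56.170 g.
Weight fraction Si = 56.170 / 229.794 = 0.2444.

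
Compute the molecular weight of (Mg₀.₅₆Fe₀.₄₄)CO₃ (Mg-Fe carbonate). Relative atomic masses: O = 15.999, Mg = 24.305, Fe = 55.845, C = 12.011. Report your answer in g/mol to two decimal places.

98.19 g/mol

Mg: 0.56 × 24.305 = 13.6108
Fe: 0.44 × 55.845 = 24.5718
C: 1 × 12.011 = 12.0110
O: 3 × 15.999 = 47.9970
Summing the contributions gives the formula mass.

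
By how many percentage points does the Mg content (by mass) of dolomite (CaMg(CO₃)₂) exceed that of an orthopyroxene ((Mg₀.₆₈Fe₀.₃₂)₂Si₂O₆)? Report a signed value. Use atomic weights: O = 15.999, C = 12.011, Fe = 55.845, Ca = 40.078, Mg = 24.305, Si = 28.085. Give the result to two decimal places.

-1.78 percentage points

M(CaMg(CO₃)₂) = 184.399 g/mol, so wt% Mg = 24.305/184.399 × 100 = 13.18%.
M((Mg₀.₆₈Fe₀.₃₂)₂Si₂O₆) = 220.960 g/mol, so wt% Mg = 33.055/220.960 × 100 = 14.96%.
13.18 − 14.96 = -1.78 pp.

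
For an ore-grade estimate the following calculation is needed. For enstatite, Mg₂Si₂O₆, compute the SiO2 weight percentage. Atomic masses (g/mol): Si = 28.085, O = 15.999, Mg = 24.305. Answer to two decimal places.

Formula mass = 200.774 g/mol.
2 Si → 2.0000 mol SiO2 per formula unit; M(SiO2) = 60.083, so SiO2 mass = 120.166 g.
120.166/200.774 × 100 = 59.85 wt%.

59.85 wt%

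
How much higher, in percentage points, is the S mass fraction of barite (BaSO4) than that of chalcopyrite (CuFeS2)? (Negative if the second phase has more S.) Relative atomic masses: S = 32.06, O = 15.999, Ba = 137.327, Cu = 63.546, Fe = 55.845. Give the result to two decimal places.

M(BaSO4) = 233.383 g/mol, so wt% S = 32.060/233.383 × 100 = 13.74%.
M(CuFeS2) = 183.511 g/mol, so wt% S = 64.120/183.511 × 100 = 34.94%.
13.74 − 34.94 = -21.20 pp.

-21.20 percentage points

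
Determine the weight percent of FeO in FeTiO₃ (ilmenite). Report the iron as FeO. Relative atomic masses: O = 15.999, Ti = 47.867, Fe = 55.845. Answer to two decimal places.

47.36 wt%

Molar mass of FeTiO₃ = 1*55.845 + 1*47.867 + 3*15.999 = 151.709 g/mol.
Each formula unit contains 1 Fe, equivalent to 1/1 = 1.0000 mol FeO.
M(FeO) = 1×55.845 + 1×15.999 = 71.844 g/mol.
Mass of FeO per formula unit = 1.0000 × 71.844 = 71.844 g.
FeO wt% = 71.844 / 151.709 × 100 = 47.36%.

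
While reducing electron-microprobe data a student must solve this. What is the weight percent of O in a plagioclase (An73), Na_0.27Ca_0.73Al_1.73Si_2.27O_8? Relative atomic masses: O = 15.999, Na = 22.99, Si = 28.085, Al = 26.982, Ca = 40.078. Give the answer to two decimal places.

Formula mass = 0.27*22.99 + 0.73*40.078 + 1.73*26.982 + 2.27*28.085 + 8*15.999 = 273.888 g/mol, of which 127.992 g is O.
So O makes up 127.992/273.888 = 0.4673 of the mass, i.e. 46.73%.

46.73 weight percent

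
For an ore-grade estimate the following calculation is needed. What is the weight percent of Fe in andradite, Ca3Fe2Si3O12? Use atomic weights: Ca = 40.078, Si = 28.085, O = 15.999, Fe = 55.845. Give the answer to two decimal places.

Formula mass = 3*40.078 + 2*55.845 + 3*28.085 + 12*15.999 = 508.167 g/mol, of which 111.690 g is Fe.
So Fe makes up 111.690/508.167 = 0.2198 of the mass, i.e. 21.98%.

21.98 weight percent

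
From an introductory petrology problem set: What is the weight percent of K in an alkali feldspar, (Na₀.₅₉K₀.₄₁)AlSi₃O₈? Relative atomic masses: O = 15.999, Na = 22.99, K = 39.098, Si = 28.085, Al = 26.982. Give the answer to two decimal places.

M((Na₀.₅₉K₀.₄₁)AlSi₃O₈) = 268.823 g/mol.
K contributes 0.41 × 39.098 = 16.030 g per mole.
16.030/268.823 = 0.0596 → 5.96%.

5.96 mass %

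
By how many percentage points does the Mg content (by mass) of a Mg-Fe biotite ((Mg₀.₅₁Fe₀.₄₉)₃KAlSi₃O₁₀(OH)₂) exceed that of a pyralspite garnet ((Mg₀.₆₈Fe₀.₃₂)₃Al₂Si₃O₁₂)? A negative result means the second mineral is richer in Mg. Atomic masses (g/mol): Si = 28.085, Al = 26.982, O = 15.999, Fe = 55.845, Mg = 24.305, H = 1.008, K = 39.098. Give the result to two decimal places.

Mg in (Mg₀.₅₁Fe₀.₄₉)₃KAlSi₃O₁₀(OH)₂: molar mass 463.618 g/mol; 1.53×24.305 = 37.187 g → 8.02 wt%.
Mg in (Mg₀.₆₈Fe₀.₃₂)₃Al₂Si₃O₁₂: molar mass 433.400 g/mol; 2.04×24.305 = 49.582 g → 11.44 wt%.
Difference = 8.02 − 11.44 = -3.42 percentage points.

-3.42 percentage points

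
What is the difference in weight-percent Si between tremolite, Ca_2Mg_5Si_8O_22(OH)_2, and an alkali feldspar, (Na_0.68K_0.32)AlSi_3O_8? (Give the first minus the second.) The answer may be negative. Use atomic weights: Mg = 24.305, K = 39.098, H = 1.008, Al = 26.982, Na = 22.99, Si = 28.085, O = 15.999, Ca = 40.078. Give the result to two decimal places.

-3.85 percentage points

Si in Ca_2Mg_5Si_8O_22(OH)_2: molar mass 812.353 g/mol; 8×28.085 = 224.680 g → 27.66 wt%.
Si in (Na_0.68K_0.32)AlSi_3O_8: molar mass 267.374 g/mol; 3×28.085 = 84.255 g → 31.51 wt%.
Difference = 27.66 − 31.51 = -3.85 percentage points.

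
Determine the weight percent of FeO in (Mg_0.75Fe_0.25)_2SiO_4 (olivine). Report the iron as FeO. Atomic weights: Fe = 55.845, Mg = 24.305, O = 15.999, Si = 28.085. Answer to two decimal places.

M((Mg_0.75Fe_0.25)_2SiO_4) = 156.461 g/mol; M(FeO) = 71.844 g/mol.
Moles FeO per formula unit = 0.50 Fe ÷ 1 = 0.5000.
FeO fraction = (0.5000 × 71.844) / 156.461 = 35.922/156.461 = 0.2296.

22.96 wt%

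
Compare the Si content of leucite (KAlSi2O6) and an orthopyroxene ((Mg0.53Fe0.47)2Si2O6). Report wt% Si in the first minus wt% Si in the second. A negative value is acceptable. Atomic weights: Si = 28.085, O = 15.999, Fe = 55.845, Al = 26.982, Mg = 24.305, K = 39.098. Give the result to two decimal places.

1.36 percentage points

M(KAlSi2O6) = 218.244 g/mol, so wt% Si = 56.170/218.244 × 100 = 25.74%.
M((Mg0.53Fe0.47)2Si2O6) = 230.422 g/mol, so wt% Si = 56.170/230.422 × 100 = 24.38%.
25.74 − 24.38 = 1.36 pp.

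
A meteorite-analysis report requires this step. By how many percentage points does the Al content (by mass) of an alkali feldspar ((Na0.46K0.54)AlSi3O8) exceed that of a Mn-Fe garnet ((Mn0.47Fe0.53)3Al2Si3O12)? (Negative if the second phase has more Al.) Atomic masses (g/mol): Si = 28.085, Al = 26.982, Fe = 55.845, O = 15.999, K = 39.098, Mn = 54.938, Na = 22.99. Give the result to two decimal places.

-0.91 percentage points

Al in (Na0.46K0.54)AlSi3O8: molar mass 270.917 g/mol; 1×26.982 = 26.982 g → 9.96 wt%.
Al in (Mn0.47Fe0.53)3Al2Si3O12: molar mass 496.463 g/mol; 2×26.982 = 53.964 g → 10.87 wt%.
Difference = 9.96 − 10.87 = -0.91 percentage points.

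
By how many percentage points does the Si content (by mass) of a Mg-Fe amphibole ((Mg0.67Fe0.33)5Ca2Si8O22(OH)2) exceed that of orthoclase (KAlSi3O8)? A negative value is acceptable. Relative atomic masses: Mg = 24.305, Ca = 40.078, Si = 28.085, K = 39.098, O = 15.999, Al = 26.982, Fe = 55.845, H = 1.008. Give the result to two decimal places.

-4.28 percentage points

M((Mg0.67Fe0.33)5Ca2Si8O22(OH)2) = 864.394 g/mol, so wt% Si = 224.680/864.394 × 100 = 25.99%.
M(KAlSi3O8) = 278.327 g/mol, so wt% Si = 84.255/278.327 × 100 = 30.27%.
25.99 − 30.27 = -4.28 pp.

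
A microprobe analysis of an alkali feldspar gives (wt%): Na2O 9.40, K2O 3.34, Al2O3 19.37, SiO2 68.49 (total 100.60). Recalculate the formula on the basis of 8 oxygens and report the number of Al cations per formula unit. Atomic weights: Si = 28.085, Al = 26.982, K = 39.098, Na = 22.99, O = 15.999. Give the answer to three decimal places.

Na2O (M=61.979): mol = 0.15166; Na = 0.30332, O = 0.15166.
K2O (M=94.195): mol = 0.03546; K = 0.07092, O = 0.03546.
Al2O3 (M=101.961): mol = 0.18997; Al = 0.37994, O = 0.56991.
SiO2 (M=60.083): mol = 1.13992; Si = 1.13992, O = 2.27984.
ΣO = 3.03687; factor = 8/ΣO = 2.63429.
Al apfu = 0.37994 × 2.63429 = 1.001.

1.001 Al apfu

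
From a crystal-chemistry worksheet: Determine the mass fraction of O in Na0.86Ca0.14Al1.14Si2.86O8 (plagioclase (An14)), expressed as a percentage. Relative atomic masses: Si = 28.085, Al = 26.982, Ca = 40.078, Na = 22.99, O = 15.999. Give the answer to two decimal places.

Molar mass of Na0.86Ca0.14Al1.14Si2.86O8: 0.86*22.99 + 0.14*40.078 + 1.14*26.982 + 2.86*28.085 + 8*15.999 = 264.457 g/mol.
Mass of O per formula unit: 8 × 15.999 = 127.992 g.
Weight fraction O = 127.992 / 264.457 = 0.4840.

48.40 mass %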